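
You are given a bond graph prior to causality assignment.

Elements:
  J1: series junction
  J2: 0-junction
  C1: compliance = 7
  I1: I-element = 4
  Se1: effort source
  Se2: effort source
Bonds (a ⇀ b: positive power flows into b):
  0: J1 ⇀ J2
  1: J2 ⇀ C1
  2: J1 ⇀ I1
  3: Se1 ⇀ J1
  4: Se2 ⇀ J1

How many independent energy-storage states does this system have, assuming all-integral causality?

bond 3 |J1  (Se1 (Se) sets effort on bond)
bond 4 |J1  (Se2: effort source, stroke at far end)
bond 1 |J2  (C1 outputs effort q/C1)
bond 0 |J1  (J2: bond 1 brought effort, rest push out)
bond 2 |I1  (only one flow-in slot at J1)

2  (C1, I1 all integral)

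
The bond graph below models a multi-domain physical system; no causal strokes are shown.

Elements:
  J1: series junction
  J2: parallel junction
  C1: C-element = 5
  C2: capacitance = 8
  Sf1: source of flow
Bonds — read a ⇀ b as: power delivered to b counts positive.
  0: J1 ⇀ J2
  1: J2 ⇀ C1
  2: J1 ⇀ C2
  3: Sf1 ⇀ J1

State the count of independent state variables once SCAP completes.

2  (C1, C2 all integral)

bond 3 stroke→Sf1  (Sf1 fixes flow; stroke at Sf1)
bond 0 stroke→J1  (J1 flow already set via bond 3)
bond 2 stroke→J1  (J1: bond 3 brought flow, rest push out)
bond 1 stroke→J2  (J2 needs exactly one e-in)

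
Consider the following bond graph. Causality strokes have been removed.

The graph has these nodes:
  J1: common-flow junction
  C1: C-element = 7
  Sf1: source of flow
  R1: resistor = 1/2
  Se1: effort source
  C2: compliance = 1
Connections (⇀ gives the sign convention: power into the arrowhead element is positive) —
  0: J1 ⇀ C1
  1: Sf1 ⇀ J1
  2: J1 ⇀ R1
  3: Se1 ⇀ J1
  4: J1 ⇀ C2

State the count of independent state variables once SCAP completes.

β1 |Sf1  (Sf1 fixes flow; stroke at Sf1)
β3 |J1  (Se1 fixes effort; stroke away)
β0 |J1  (1-jn J1 has f-setter on 1)
β2 |J1  (common-f at J1 fixed by 1)
β4 |J1  (common-f at J1 fixed by 1)

2  (C1, C2 all integral)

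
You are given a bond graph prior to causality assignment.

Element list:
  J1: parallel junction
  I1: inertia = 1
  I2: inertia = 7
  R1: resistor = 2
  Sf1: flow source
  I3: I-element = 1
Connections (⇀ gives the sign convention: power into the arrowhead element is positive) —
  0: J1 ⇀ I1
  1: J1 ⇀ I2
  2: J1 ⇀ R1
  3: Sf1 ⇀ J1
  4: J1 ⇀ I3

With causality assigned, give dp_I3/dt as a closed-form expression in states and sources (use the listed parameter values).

dp_I3/dt = 2*F_Sf1 - 2*p_I1 - 2*p_I2/7 - 2*p_I3

b3 |Sf1  (source Sf1 imposes f)
b0 |I1  (I1 outputs flow p/I1)
b1 |I2  (I2 outputs flow p/I2)
b4 |I3  (prefer integral on I3)
b2 |J1  (closing 0-jn rule on J1)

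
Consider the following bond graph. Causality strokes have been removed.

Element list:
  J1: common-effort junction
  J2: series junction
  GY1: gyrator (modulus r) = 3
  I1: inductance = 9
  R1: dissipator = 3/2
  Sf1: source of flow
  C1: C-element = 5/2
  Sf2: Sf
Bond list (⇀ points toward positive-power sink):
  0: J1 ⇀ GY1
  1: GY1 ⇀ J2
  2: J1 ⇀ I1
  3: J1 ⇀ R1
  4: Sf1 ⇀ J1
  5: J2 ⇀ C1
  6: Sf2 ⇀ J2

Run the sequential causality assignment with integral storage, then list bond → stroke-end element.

bond 4 stroke at Sf1  (Sf1: flow source, stroke at near end)
bond 6 stroke at Sf2  (Sf2: flow source, stroke at near end)
bond 1 stroke at J2  (1-jn J2 has f-setter on 6)
bond 5 stroke at J2  (J2: bond 6 brought flow, rest push out)
bond 0 stroke at J1  (through GY1, causality inverts; strokes same side of GY1)
bond 2 stroke at I1  (common-e at J1 fixed by 0)
bond 3 stroke at R1  (J1: bond 0 brought effort, rest push out)

bond 0 stroke→J1
bond 1 stroke→J2
bond 2 stroke→I1
bond 3 stroke→R1
bond 4 stroke→Sf1
bond 5 stroke→J2
bond 6 stroke→Sf2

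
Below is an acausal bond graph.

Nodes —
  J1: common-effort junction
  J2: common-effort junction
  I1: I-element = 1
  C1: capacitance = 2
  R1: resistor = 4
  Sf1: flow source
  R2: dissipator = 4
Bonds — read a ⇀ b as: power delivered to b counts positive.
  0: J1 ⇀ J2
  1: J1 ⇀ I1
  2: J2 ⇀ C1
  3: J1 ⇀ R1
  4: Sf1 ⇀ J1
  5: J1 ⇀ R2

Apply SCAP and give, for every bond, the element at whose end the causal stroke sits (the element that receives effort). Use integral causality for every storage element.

β4 →Sf1  (Sf1 fixes flow; stroke at Sf1)
β1 →I1  (I1 outputs flow p/I1)
β2 →J2  (C1 integral (e out))
β0 →J1  (J2: bond 2 brought effort, rest push out)
β3 →R1  (common-e at J1 fixed by 0)
β5 →R2  (J1: bond 0 brought effort, rest push out)

bond 0 |J1
bond 1 |I1
bond 2 |J2
bond 3 |R1
bond 4 |Sf1
bond 5 |R2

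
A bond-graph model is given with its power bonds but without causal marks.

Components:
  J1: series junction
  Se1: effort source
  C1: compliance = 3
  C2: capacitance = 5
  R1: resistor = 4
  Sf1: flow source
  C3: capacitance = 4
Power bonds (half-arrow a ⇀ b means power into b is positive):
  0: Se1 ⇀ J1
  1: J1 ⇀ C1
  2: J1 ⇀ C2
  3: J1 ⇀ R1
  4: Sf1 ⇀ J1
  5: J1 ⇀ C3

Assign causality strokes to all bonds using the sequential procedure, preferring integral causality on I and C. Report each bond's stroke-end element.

b0 →J1
b1 →J1
b2 →J1
b3 →J1
b4 →Sf1
b5 →J1

b0 →J1  (Se1 (Se) sets effort on bond)
b4 →Sf1  (Sf1: flow source, stroke at near end)
b1 →J1  (J1 flow already set via bond 4)
b2 →J1  (common-f at J1 fixed by 4)
b3 →J1  (J1: bond 4 brought flow, rest push out)
b5 →J1  (common-f at J1 fixed by 4)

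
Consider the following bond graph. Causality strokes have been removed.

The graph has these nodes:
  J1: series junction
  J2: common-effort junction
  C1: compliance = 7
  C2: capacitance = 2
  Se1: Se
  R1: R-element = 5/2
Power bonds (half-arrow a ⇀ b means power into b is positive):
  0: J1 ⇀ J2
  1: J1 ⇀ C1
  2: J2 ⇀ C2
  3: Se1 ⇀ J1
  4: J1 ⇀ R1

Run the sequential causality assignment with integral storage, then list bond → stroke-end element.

bond 3 |J1  (Se1 (Se) sets effort on bond)
bond 1 |J1  (C1 outputs effort q/C1)
bond 2 |J2  (C2: C, integral causality)
bond 0 |J1  (J2: bond 2 brought effort, rest push out)
bond 4 |R1  (J1: last free bond brings flow in)

b0 |J1
b1 |J1
b2 |J2
b3 |J1
b4 |R1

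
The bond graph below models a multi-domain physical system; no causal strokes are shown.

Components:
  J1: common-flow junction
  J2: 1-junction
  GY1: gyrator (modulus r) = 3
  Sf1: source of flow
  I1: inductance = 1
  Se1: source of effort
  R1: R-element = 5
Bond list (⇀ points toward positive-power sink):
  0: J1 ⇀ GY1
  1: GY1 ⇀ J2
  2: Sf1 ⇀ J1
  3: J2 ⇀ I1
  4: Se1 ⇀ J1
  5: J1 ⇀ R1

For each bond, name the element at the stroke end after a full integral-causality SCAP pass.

bond 0 stroke at J1
bond 1 stroke at J2
bond 2 stroke at Sf1
bond 3 stroke at I1
bond 4 stroke at J1
bond 5 stroke at J1

bond 2 |Sf1  (Sf1: flow source, stroke at near end)
bond 4 |J1  (Se1 (Se) sets effort on bond)
bond 0 |J1  (J1 flow already set via bond 2)
bond 5 |J1  (common-f at J1 fixed by 2)
bond 1 |J2  (GY1 both-in/both-out from 0)
bond 3 |I1  (closing 1-jn rule on J2)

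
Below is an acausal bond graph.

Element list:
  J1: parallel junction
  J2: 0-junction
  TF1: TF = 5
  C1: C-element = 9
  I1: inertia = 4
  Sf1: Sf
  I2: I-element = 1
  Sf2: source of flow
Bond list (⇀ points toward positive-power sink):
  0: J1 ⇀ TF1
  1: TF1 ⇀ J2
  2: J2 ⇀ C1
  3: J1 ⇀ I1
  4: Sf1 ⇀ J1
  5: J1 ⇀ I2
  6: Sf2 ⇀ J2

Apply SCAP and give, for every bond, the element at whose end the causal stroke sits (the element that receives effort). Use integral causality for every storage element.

bond 4 →Sf1  (Sf1 (Sf) sets flow on bond)
bond 6 →Sf2  (Sf2 (Sf) sets flow on bond)
bond 2 →J2  (prefer integral on C1)
bond 1 →TF1  (common-e at J2 fixed by 2)
bond 0 →J1  (TF TF1: opposite of bond 1)
bond 3 →I1  (J1 effort already set via bond 0)
bond 5 →I2  (0-jn J1 has e-setter on 0)

β0 stroke at J1
β1 stroke at TF1
β2 stroke at J2
β3 stroke at I1
β4 stroke at Sf1
β5 stroke at I2
β6 stroke at Sf2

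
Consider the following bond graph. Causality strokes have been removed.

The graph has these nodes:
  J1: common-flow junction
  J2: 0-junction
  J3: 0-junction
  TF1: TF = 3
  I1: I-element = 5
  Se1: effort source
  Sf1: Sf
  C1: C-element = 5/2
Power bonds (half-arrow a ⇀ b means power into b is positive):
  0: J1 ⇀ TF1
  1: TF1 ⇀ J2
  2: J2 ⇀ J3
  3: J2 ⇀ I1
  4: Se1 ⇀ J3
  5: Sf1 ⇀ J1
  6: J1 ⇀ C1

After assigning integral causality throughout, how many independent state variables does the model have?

#4 |J3  (Se1 (Se) sets effort on bond)
#5 |Sf1  (source Sf1 imposes f)
#0 |J1  (common-f at J1 fixed by 5)
#6 |J1  (J1: bond 5 brought flow, rest push out)
#2 |J2  (0-jn J3 has e-setter on 4)
#1 |TF1  (TF TF1: opposite of bond 0)
#3 |I1  (0-jn J2 has e-setter on 2)

2  (C1, I1 all integral)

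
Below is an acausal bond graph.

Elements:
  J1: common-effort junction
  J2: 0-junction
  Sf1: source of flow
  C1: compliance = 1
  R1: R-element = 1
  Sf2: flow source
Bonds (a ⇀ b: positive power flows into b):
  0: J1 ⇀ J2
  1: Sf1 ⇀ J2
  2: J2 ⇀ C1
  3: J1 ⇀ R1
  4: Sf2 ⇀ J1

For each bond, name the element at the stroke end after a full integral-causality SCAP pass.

#1 |Sf1  (Sf1 (Sf) sets flow on bond)
#4 |Sf2  (source Sf2 imposes f)
#2 |J2  (prefer integral on C1)
#0 |J1  (common-e at J2 fixed by 2)
#3 |R1  (0-jn J1 has e-setter on 0)

#0 |J1
#1 |Sf1
#2 |J2
#3 |R1
#4 |Sf2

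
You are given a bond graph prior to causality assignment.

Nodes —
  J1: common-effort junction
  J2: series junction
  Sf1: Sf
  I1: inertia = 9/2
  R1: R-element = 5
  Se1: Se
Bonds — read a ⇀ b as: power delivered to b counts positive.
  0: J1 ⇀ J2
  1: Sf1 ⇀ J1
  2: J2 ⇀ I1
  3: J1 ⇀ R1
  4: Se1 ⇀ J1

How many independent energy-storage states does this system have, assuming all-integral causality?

#1 stroke at Sf1  (source Sf1 imposes f)
#4 stroke at J1  (Se1 fixes effort; stroke away)
#0 stroke at J2  (J1: bond 4 brought effort, rest push out)
#3 stroke at R1  (0-jn J1 has e-setter on 4)
#2 stroke at I1  (only one flow-in slot at J2)

1  (I1 all integral)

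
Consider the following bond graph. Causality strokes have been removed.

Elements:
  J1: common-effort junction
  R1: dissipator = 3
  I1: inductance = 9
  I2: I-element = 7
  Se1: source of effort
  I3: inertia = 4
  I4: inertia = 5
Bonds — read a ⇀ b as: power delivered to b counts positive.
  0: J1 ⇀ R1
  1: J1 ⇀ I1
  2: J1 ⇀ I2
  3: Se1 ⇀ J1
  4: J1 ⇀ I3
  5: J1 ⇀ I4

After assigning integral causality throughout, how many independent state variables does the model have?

#3 →J1  (source Se1 imposes e)
#0 →R1  (J1: bond 3 brought effort, rest push out)
#1 →I1  (common-e at J1 fixed by 3)
#2 →I2  (0-jn J1 has e-setter on 3)
#4 →I3  (common-e at J1 fixed by 3)
#5 →I4  (J1: bond 3 brought effort, rest push out)

4  (I1, I2, I3, I4 all integral)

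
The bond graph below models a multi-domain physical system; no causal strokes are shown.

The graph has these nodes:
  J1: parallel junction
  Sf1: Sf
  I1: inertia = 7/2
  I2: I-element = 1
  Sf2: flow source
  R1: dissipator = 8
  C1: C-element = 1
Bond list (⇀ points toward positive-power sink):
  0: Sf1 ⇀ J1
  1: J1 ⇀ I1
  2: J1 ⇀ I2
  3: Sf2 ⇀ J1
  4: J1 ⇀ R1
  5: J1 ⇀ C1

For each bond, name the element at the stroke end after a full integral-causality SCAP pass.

bond 0 →Sf1  (Sf1 fixes flow; stroke at Sf1)
bond 3 →Sf2  (Sf2: flow source, stroke at near end)
bond 1 →I1  (prefer integral on I1)
bond 2 →I2  (I2 integral (f out))
bond 5 →J1  (C1: C, integral causality)
bond 4 →R1  (J1: bond 5 brought effort, rest push out)

bond 0 →Sf1
bond 1 →I1
bond 2 →I2
bond 3 →Sf2
bond 4 →R1
bond 5 →J1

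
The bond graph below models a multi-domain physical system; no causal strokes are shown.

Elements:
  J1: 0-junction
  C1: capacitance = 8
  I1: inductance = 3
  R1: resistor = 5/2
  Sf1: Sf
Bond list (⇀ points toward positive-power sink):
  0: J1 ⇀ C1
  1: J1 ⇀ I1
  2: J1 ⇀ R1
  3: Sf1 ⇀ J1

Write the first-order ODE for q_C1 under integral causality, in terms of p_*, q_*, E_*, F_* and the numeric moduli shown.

dq_C1/dt = F_Sf1 - p_I1/3 - q_C1/20

β3 stroke at Sf1  (Sf1 (Sf) sets flow on bond)
β0 stroke at J1  (prefer integral on C1)
β1 stroke at I1  (J1 effort already set via bond 0)
β2 stroke at R1  (J1: bond 0 brought effort, rest push out)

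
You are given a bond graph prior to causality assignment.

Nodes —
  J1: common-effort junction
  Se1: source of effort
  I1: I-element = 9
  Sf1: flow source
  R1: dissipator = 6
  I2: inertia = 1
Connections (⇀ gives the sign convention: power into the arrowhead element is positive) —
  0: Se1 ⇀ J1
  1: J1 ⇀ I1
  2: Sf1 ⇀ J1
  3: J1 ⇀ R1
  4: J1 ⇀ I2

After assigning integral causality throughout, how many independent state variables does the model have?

β0 →J1  (Se1: effort source, stroke at far end)
β2 →Sf1  (Sf1 (Sf) sets flow on bond)
β1 →I1  (common-e at J1 fixed by 0)
β3 →R1  (J1 effort already set via bond 0)
β4 →I2  (J1 effort already set via bond 0)

2  (I1, I2 all integral)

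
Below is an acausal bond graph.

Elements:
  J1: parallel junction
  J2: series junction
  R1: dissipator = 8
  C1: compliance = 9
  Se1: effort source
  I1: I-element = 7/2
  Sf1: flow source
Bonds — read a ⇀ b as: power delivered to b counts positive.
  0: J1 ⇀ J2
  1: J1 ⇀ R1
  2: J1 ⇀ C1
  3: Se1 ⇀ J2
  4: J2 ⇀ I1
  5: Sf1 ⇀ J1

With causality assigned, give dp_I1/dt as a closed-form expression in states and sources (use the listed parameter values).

dp_I1/dt = E_Se1 + q_C1/9

bond 3 stroke at J2  (Se1 fixes effort; stroke away)
bond 5 stroke at Sf1  (Sf1 (Sf) sets flow on bond)
bond 2 stroke at J1  (C1 integral (e out))
bond 0 stroke at J2  (J1: bond 2 brought effort, rest push out)
bond 1 stroke at R1  (J1: bond 2 brought effort, rest push out)
bond 4 stroke at I1  (J2: last free bond brings flow in)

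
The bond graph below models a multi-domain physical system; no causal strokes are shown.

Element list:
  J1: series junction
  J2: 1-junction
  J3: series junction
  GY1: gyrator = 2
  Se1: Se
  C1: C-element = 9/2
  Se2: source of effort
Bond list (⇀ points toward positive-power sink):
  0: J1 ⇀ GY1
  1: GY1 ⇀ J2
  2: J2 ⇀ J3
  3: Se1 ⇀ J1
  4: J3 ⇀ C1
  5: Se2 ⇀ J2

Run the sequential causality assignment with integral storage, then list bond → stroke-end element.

β0 stroke→GY1
β1 stroke→GY1
β2 stroke→J2
β3 stroke→J1
β4 stroke→J3
β5 stroke→J2

b3 →J1  (Se1 fixes effort; stroke away)
b5 →J2  (Se2 fixes effort; stroke away)
b0 →GY1  (closing 1-jn rule on J1)
b1 →GY1  (GY1: gyrator matches bond 0)
b2 →J2  (J2 flow already set via bond 1)
b4 →J3  (J3: bond 2 brought flow, rest push out)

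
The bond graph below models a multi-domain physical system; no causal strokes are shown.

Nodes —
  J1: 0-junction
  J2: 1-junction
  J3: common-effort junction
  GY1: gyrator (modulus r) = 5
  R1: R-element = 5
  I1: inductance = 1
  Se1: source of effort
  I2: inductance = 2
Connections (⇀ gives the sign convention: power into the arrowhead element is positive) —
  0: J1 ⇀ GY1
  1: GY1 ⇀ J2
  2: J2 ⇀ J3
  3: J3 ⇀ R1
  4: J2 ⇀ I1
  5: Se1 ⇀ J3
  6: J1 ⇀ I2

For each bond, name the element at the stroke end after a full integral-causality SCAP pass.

#0 stroke at J1
#1 stroke at J2
#2 stroke at J2
#3 stroke at R1
#4 stroke at I1
#5 stroke at J3
#6 stroke at I2

bond 5 →J3  (Se1 fixes effort; stroke away)
bond 2 →J2  (J3 effort already set via bond 5)
bond 3 →R1  (J3: bond 5 brought effort, rest push out)
bond 4 →I1  (prefer integral on I1)
bond 1 →J2  (J2: bond 4 brought flow, rest push out)
bond 0 →J1  (GY1 both-in/both-out from 1)
bond 6 →I2  (common-e at J1 fixed by 0)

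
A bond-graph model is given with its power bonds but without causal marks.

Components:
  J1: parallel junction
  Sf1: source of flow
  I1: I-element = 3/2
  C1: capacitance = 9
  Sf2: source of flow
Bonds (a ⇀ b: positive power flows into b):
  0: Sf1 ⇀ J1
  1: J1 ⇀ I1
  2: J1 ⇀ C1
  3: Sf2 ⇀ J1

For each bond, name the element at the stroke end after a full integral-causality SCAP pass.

#0 stroke at Sf1
#1 stroke at I1
#2 stroke at J1
#3 stroke at Sf2

#0 |Sf1  (Sf1: flow source, stroke at near end)
#3 |Sf2  (Sf2 (Sf) sets flow on bond)
#1 |I1  (I1: I, integral causality)
#2 |J1  (J1: last free bond brings effort in)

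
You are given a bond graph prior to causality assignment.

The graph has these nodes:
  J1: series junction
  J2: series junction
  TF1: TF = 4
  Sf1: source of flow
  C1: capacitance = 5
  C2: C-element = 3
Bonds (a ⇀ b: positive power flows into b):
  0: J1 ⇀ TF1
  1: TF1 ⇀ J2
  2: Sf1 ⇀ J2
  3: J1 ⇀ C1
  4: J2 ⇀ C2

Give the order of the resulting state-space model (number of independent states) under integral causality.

2  (C1, C2 all integral)

β2 stroke→Sf1  (Sf1: flow source, stroke at near end)
β1 stroke→J2  (1-jn J2 has f-setter on 2)
β4 stroke→J2  (1-jn J2 has f-setter on 2)
β0 stroke→TF1  (TF1 one-in-one-out from 1)
β3 stroke→J1  (J1 flow already set via bond 0)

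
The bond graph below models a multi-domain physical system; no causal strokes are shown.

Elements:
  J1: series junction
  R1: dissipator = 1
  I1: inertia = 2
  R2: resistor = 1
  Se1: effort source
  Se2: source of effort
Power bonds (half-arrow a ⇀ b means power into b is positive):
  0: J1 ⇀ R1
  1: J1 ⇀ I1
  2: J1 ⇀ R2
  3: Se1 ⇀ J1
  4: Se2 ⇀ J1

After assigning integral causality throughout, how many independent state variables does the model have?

bond 3 |J1  (Se1 (Se) sets effort on bond)
bond 4 |J1  (Se2: effort source, stroke at far end)
bond 1 |I1  (prefer integral on I1)
bond 0 |J1  (1-jn J1 has f-setter on 1)
bond 2 |J1  (J1 flow already set via bond 1)

1  (I1 all integral)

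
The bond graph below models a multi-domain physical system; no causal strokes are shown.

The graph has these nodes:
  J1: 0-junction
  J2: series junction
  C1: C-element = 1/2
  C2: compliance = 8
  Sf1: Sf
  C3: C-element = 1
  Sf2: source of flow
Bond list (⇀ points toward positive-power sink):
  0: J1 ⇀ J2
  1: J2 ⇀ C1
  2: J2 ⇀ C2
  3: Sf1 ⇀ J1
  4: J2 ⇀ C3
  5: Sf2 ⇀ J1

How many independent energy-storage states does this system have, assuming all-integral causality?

3  (C1, C2, C3 all integral)

β3 stroke→Sf1  (Sf1: flow source, stroke at near end)
β5 stroke→Sf2  (source Sf2 imposes f)
β0 stroke→J1  (J1: last free bond brings effort in)
β1 stroke→J2  (J2: bond 0 brought flow, rest push out)
β2 stroke→J2  (J2 flow already set via bond 0)
β4 stroke→J2  (common-f at J2 fixed by 0)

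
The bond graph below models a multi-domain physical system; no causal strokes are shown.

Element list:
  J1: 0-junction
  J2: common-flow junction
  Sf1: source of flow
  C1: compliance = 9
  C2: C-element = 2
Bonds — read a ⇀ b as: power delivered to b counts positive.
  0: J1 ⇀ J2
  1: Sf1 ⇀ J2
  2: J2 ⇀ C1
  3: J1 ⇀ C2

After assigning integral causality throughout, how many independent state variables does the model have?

b1 stroke→Sf1  (Sf1 (Sf) sets flow on bond)
b0 stroke→J2  (1-jn J2 has f-setter on 1)
b2 stroke→J2  (common-f at J2 fixed by 1)
b3 stroke→J1  (J1: last free bond brings effort in)

2  (C1, C2 all integral)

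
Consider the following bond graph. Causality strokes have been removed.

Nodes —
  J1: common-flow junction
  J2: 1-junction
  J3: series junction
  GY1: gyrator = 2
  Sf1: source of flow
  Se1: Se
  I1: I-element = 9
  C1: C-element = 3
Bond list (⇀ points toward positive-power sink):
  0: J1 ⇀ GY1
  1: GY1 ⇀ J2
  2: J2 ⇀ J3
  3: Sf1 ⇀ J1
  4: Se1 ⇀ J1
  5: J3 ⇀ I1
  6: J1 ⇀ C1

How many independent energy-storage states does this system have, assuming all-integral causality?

β3 |Sf1  (Sf1: flow source, stroke at near end)
β4 |J1  (source Se1 imposes e)
β0 |J1  (J1: bond 3 brought flow, rest push out)
β6 |J1  (common-f at J1 fixed by 3)
β1 |J2  (through GY1, causality inverts; strokes same side of GY1)
β2 |J3  (only one flow-in slot at J2)
β5 |I1  (only one flow-in slot at J3)

2  (C1, I1 all integral)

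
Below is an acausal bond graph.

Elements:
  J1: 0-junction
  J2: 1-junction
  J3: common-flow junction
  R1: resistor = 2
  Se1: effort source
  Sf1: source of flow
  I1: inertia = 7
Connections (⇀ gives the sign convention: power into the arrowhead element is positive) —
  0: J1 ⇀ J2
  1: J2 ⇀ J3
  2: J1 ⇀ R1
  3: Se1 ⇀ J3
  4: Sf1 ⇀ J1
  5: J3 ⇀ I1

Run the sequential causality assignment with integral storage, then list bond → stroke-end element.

#3 stroke at J3  (Se1: effort source, stroke at far end)
#4 stroke at Sf1  (Sf1: flow source, stroke at near end)
#5 stroke at I1  (I1 outputs flow p/I1)
#1 stroke at J3  (J3 flow already set via bond 5)
#0 stroke at J2  (1-jn J2 has f-setter on 1)
#2 stroke at J1  (J1 needs exactly one e-in)

bond 0 →J2
bond 1 →J3
bond 2 →J1
bond 3 →J3
bond 4 →Sf1
bond 5 →I1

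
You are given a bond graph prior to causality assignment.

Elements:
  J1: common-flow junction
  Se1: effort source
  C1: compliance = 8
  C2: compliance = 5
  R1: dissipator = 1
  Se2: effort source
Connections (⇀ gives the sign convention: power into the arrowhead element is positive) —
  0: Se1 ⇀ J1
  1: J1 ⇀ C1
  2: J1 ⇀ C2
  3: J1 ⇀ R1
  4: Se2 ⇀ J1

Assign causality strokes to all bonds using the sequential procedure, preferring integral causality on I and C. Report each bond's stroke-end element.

bond 0 stroke→J1
bond 1 stroke→J1
bond 2 stroke→J1
bond 3 stroke→R1
bond 4 stroke→J1

bond 0 stroke at J1  (Se1 (Se) sets effort on bond)
bond 4 stroke at J1  (Se2 (Se) sets effort on bond)
bond 1 stroke at J1  (C1 integral (e out))
bond 2 stroke at J1  (C2: C, integral causality)
bond 3 stroke at R1  (J1 needs exactly one f-in)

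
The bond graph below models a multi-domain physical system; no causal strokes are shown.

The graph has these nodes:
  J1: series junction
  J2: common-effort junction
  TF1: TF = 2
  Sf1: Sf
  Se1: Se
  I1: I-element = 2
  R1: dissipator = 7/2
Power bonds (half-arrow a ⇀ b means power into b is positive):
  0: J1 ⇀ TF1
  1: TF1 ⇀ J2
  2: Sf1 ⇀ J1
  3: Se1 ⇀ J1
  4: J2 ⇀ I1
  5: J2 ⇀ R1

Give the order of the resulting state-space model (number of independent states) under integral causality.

1  (I1 all integral)

β2 →Sf1  (Sf1 (Sf) sets flow on bond)
β3 →J1  (Se1 (Se) sets effort on bond)
β0 →J1  (common-f at J1 fixed by 2)
β1 →TF1  (TF1: transformer flips bond 0)
β4 →I1  (prefer integral on I1)
β5 →J2  (closing 0-jn rule on J2)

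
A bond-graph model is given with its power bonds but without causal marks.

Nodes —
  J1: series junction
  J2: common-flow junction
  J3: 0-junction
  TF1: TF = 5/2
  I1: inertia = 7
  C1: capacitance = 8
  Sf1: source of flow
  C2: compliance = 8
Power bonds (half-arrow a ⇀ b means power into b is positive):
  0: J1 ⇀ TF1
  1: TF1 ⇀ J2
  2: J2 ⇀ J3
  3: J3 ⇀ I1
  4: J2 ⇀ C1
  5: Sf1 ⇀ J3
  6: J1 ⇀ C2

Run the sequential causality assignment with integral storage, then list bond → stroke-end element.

β0 stroke→TF1
β1 stroke→J2
β2 stroke→J3
β3 stroke→I1
β4 stroke→J2
β5 stroke→Sf1
β6 stroke→J1

β5 stroke at Sf1  (Sf1: flow source, stroke at near end)
β3 stroke at I1  (I1 outputs flow p/I1)
β2 stroke at J3  (only one effort-in slot at J3)
β1 stroke at J2  (common-f at J2 fixed by 2)
β4 stroke at J2  (common-f at J2 fixed by 2)
β0 stroke at TF1  (TF1: transformer flips bond 1)
β6 stroke at J1  (1-jn J1 has f-setter on 0)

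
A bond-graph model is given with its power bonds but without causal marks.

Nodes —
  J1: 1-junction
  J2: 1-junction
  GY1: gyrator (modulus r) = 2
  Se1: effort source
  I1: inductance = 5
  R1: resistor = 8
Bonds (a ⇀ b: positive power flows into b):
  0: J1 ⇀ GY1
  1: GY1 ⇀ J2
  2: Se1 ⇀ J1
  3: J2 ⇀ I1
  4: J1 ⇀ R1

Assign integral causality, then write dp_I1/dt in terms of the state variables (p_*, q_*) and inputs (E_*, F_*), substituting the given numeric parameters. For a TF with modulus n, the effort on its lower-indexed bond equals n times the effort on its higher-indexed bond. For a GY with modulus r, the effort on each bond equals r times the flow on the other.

#2 stroke at J1  (Se1: effort source, stroke at far end)
#3 stroke at I1  (I1 outputs flow p/I1)
#1 stroke at J2  (J2: bond 3 brought flow, rest push out)
#0 stroke at J1  (GY1: gyrator matches bond 1)
#4 stroke at R1  (J1: last free bond brings flow in)

dp_I1/dt = E_Se1/4 - p_I1/10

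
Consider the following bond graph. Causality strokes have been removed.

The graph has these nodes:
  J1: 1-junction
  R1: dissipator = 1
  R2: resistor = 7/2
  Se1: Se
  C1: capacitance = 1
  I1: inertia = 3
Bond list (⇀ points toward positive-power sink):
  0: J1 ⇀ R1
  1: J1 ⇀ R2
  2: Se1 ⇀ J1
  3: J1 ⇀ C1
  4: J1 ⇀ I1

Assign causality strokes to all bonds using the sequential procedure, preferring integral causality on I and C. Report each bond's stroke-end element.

#0 stroke→J1
#1 stroke→J1
#2 stroke→J1
#3 stroke→J1
#4 stroke→I1

β2 stroke at J1  (Se1 (Se) sets effort on bond)
β3 stroke at J1  (C1 integral (e out))
β4 stroke at I1  (I1: I, integral causality)
β0 stroke at J1  (1-jn J1 has f-setter on 4)
β1 stroke at J1  (J1: bond 4 brought flow, rest push out)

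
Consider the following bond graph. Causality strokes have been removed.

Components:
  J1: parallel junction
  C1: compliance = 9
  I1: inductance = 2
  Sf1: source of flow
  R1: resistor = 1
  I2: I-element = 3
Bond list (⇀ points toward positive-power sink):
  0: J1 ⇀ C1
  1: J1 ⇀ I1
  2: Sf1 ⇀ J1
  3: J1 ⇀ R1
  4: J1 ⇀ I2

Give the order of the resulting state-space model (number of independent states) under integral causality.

b2 |Sf1  (Sf1: flow source, stroke at near end)
b0 |J1  (prefer integral on C1)
b1 |I1  (J1: bond 0 brought effort, rest push out)
b3 |R1  (J1: bond 0 brought effort, rest push out)
b4 |I2  (J1: bond 0 brought effort, rest push out)

3  (C1, I1, I2 all integral)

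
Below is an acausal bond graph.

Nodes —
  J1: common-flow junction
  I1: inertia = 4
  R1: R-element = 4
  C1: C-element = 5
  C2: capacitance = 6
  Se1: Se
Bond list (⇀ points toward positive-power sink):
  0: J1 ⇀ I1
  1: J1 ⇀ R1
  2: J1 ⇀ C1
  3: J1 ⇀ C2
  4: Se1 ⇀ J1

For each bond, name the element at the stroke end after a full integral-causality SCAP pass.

b0 stroke→I1
b1 stroke→J1
b2 stroke→J1
b3 stroke→J1
b4 stroke→J1

#4 stroke at J1  (source Se1 imposes e)
#0 stroke at I1  (prefer integral on I1)
#1 stroke at J1  (1-jn J1 has f-setter on 0)
#2 stroke at J1  (common-f at J1 fixed by 0)
#3 stroke at J1  (J1: bond 0 brought flow, rest push out)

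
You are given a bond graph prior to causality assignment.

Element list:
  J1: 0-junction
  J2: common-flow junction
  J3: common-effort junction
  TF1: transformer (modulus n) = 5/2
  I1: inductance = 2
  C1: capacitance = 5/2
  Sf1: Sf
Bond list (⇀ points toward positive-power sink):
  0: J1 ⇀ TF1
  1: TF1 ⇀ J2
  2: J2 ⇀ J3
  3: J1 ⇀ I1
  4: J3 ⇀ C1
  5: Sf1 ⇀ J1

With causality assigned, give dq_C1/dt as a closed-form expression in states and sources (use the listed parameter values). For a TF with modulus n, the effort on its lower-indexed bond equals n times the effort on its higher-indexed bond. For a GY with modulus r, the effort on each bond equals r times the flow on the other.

β5 stroke→Sf1  (Sf1 fixes flow; stroke at Sf1)
β3 stroke→I1  (I1 outputs flow p/I1)
β0 stroke→J1  (only one effort-in slot at J1)
β1 stroke→TF1  (TF1: transformer flips bond 0)
β2 stroke→J2  (J2 flow already set via bond 1)
β4 stroke→J3  (closing 0-jn rule on J3)

dq_C1/dt = 5*F_Sf1/2 - 5*p_I1/4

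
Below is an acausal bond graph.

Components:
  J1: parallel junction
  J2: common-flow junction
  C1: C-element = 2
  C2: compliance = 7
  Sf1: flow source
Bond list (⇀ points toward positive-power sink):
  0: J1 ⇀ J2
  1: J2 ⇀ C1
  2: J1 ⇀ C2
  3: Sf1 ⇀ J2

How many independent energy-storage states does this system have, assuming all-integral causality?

#3 →Sf1  (Sf1 (Sf) sets flow on bond)
#0 →J2  (J2 flow already set via bond 3)
#1 →J2  (J2: bond 3 brought flow, rest push out)
#2 →J1  (only one effort-in slot at J1)

2  (C1, C2 all integral)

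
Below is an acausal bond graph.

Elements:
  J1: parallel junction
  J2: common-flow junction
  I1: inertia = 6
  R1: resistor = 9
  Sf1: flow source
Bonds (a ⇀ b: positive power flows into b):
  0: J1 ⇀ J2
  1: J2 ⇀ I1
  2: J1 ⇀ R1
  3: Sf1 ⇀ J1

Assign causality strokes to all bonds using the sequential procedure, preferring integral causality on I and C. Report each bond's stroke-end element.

bond 0 stroke→J2
bond 1 stroke→I1
bond 2 stroke→J1
bond 3 stroke→Sf1

β3 stroke→Sf1  (Sf1 fixes flow; stroke at Sf1)
β1 stroke→I1  (prefer integral on I1)
β0 stroke→J2  (1-jn J2 has f-setter on 1)
β2 stroke→J1  (J1 needs exactly one e-in)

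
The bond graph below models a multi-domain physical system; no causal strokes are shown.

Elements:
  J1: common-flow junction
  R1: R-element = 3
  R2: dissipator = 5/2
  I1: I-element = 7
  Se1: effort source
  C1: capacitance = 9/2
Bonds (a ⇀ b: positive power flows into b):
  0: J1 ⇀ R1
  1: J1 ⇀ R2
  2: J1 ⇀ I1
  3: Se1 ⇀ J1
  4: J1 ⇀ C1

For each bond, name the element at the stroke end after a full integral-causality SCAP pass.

b3 stroke→J1  (Se1 fixes effort; stroke away)
b2 stroke→I1  (I1 integral (f out))
b0 stroke→J1  (J1 flow already set via bond 2)
b1 stroke→J1  (J1 flow already set via bond 2)
b4 stroke→J1  (J1: bond 2 brought flow, rest push out)

b0 stroke at J1
b1 stroke at J1
b2 stroke at I1
b3 stroke at J1
b4 stroke at J1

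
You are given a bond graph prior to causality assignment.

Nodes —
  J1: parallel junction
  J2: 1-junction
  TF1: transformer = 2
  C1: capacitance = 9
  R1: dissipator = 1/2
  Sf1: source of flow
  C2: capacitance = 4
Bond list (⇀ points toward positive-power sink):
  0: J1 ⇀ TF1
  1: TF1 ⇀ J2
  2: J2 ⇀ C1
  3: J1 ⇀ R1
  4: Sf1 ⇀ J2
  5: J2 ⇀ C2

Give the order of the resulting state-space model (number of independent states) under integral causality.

2  (C1, C2 all integral)

b4 stroke at Sf1  (Sf1 (Sf) sets flow on bond)
b1 stroke at J2  (J2 flow already set via bond 4)
b2 stroke at J2  (common-f at J2 fixed by 4)
b5 stroke at J2  (common-f at J2 fixed by 4)
b0 stroke at TF1  (through TF1, causality passes straight; one stroke at TF1)
b3 stroke at J1  (closing 0-jn rule on J1)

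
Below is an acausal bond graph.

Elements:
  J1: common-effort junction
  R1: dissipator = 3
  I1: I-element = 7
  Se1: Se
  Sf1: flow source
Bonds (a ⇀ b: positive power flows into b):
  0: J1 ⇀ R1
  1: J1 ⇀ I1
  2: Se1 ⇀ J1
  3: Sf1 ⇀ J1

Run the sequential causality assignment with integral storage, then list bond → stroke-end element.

#0 |R1
#1 |I1
#2 |J1
#3 |Sf1

bond 2 →J1  (Se1 fixes effort; stroke away)
bond 3 →Sf1  (Sf1 (Sf) sets flow on bond)
bond 0 →R1  (0-jn J1 has e-setter on 2)
bond 1 →I1  (J1: bond 2 brought effort, rest push out)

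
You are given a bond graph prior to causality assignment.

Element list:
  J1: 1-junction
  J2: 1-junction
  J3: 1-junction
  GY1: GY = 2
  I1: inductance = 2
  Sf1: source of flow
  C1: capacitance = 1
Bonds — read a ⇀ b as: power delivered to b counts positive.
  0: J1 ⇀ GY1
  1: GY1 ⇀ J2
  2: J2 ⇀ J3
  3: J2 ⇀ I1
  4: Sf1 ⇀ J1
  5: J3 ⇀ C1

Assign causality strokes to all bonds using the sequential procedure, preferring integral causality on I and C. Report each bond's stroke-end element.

β4 stroke→Sf1  (source Sf1 imposes f)
β0 stroke→J1  (1-jn J1 has f-setter on 4)
β1 stroke→J2  (GY1 both-in/both-out from 0)
β3 stroke→I1  (I1 integral (f out))
β2 stroke→J2  (common-f at J2 fixed by 3)
β5 stroke→J3  (J3: bond 2 brought flow, rest push out)

β0 stroke at J1
β1 stroke at J2
β2 stroke at J2
β3 stroke at I1
β4 stroke at Sf1
β5 stroke at J3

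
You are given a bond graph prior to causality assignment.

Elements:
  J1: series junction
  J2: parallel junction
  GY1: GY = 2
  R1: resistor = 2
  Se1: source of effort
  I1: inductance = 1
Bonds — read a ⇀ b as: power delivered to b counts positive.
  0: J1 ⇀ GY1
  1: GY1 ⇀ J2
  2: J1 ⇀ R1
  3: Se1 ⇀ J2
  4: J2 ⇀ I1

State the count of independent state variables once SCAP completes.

#3 stroke at J2  (Se1: effort source, stroke at far end)
#1 stroke at GY1  (J2 effort already set via bond 3)
#4 stroke at I1  (J2 effort already set via bond 3)
#0 stroke at GY1  (through GY1, causality inverts; strokes same side of GY1)
#2 stroke at J1  (1-jn J1 has f-setter on 0)

1  (I1 all integral)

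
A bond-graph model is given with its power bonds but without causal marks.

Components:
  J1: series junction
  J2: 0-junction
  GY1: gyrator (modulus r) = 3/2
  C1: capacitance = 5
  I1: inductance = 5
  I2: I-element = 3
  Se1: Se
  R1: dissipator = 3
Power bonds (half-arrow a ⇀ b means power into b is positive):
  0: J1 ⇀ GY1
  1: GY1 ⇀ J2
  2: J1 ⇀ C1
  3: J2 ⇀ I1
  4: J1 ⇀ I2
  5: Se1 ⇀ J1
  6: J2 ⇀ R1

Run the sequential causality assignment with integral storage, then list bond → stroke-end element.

bond 0 stroke→J1
bond 1 stroke→J2
bond 2 stroke→J1
bond 3 stroke→I1
bond 4 stroke→I2
bond 5 stroke→J1
bond 6 stroke→R1

β5 stroke at J1  (Se1: effort source, stroke at far end)
β2 stroke at J1  (C1: C, integral causality)
β3 stroke at I1  (I1 integral (f out))
β4 stroke at I2  (I2 outputs flow p/I2)
β0 stroke at J1  (common-f at J1 fixed by 4)
β1 stroke at J2  (GY1: gyrator matches bond 0)
β6 stroke at R1  (J2 effort already set via bond 1)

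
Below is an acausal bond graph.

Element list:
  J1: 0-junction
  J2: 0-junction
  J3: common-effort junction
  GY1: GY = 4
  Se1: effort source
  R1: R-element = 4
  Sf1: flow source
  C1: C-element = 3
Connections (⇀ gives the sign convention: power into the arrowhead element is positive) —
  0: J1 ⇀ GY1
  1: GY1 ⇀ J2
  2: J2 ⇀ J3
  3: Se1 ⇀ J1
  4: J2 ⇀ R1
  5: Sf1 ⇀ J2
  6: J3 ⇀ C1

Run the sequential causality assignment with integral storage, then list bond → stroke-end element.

b0 stroke at GY1
b1 stroke at GY1
b2 stroke at J2
b3 stroke at J1
b4 stroke at R1
b5 stroke at Sf1
b6 stroke at J3

#3 stroke→J1  (Se1 fixes effort; stroke away)
#5 stroke→Sf1  (source Sf1 imposes f)
#0 stroke→GY1  (J1: bond 3 brought effort, rest push out)
#1 stroke→GY1  (GY GY1: same side as bond 0)
#6 stroke→J3  (C1 integral (e out))
#2 stroke→J2  (J3 effort already set via bond 6)
#4 stroke→R1  (common-e at J2 fixed by 2)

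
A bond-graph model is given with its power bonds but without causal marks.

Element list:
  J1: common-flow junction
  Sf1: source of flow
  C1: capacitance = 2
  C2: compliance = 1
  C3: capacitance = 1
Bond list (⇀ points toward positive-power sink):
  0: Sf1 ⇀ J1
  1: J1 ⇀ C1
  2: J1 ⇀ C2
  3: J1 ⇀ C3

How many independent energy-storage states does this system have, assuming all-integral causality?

#0 stroke→Sf1  (Sf1 (Sf) sets flow on bond)
#1 stroke→J1  (J1: bond 0 brought flow, rest push out)
#2 stroke→J1  (common-f at J1 fixed by 0)
#3 stroke→J1  (1-jn J1 has f-setter on 0)

3  (C1, C2, C3 all integral)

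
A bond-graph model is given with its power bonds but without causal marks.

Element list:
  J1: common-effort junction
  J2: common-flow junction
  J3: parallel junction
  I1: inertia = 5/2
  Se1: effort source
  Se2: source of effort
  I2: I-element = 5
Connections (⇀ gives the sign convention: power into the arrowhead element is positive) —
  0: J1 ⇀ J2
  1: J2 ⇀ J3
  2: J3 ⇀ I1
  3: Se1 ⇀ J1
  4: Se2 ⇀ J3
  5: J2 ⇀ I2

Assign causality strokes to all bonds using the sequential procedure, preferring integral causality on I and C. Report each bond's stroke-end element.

bond 3 stroke→J1  (Se1 fixes effort; stroke away)
bond 4 stroke→J3  (Se2: effort source, stroke at far end)
bond 0 stroke→J2  (J1: bond 3 brought effort, rest push out)
bond 1 stroke→J2  (J3 effort already set via bond 4)
bond 2 stroke→I1  (0-jn J3 has e-setter on 4)
bond 5 stroke→I2  (closing 1-jn rule on J2)

bond 0 stroke at J2
bond 1 stroke at J2
bond 2 stroke at I1
bond 3 stroke at J1
bond 4 stroke at J3
bond 5 stroke at I2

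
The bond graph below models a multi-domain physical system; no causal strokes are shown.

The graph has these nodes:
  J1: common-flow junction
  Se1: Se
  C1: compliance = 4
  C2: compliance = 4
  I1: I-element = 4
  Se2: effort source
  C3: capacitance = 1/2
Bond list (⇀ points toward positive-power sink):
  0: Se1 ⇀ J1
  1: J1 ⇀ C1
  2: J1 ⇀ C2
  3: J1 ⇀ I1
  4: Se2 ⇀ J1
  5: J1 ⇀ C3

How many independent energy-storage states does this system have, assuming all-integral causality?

4  (C1, C2, C3, I1 all integral)

β0 stroke at J1  (Se1 (Se) sets effort on bond)
β4 stroke at J1  (Se2 fixes effort; stroke away)
β1 stroke at J1  (C1 outputs effort q/C1)
β2 stroke at J1  (C2 integral (e out))
β3 stroke at I1  (I1: I, integral causality)
β5 stroke at J1  (1-jn J1 has f-setter on 3)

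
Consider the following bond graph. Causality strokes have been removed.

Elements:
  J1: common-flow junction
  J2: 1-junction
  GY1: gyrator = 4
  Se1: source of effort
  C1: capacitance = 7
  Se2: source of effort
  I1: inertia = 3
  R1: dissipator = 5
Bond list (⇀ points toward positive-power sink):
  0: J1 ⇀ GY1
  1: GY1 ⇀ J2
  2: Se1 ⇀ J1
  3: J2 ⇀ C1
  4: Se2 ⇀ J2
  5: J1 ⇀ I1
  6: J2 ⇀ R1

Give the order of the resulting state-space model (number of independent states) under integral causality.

#2 stroke at J1  (Se1 (Se) sets effort on bond)
#4 stroke at J2  (Se2: effort source, stroke at far end)
#3 stroke at J2  (C1: C, integral causality)
#5 stroke at I1  (I1 outputs flow p/I1)
#0 stroke at J1  (J1: bond 5 brought flow, rest push out)
#1 stroke at J2  (through GY1, causality inverts; strokes same side of GY1)
#6 stroke at R1  (closing 1-jn rule on J2)

2  (C1, I1 all integral)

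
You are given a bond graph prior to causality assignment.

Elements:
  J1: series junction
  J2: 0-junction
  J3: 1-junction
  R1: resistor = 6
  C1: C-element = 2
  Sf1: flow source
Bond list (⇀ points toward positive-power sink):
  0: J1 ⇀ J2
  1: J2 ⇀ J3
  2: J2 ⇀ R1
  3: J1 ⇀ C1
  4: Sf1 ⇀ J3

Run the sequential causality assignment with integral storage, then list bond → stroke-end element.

#4 |Sf1  (Sf1: flow source, stroke at near end)
#1 |J3  (J3 flow already set via bond 4)
#3 |J1  (prefer integral on C1)
#0 |J2  (J1 needs exactly one f-in)
#2 |R1  (J2: bond 0 brought effort, rest push out)

bond 0 stroke→J2
bond 1 stroke→J3
bond 2 stroke→R1
bond 3 stroke→J1
bond 4 stroke→Sf1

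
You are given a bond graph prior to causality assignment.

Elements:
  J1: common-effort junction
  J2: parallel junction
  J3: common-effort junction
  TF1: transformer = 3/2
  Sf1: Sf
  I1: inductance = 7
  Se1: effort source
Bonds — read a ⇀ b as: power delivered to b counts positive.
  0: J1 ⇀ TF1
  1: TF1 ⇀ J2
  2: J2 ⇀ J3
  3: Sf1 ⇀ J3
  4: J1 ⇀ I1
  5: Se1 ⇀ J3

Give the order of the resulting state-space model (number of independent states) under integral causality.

1  (I1 all integral)

#3 stroke at Sf1  (Sf1 (Sf) sets flow on bond)
#5 stroke at J3  (Se1 (Se) sets effort on bond)
#2 stroke at J2  (common-e at J3 fixed by 5)
#1 stroke at TF1  (common-e at J2 fixed by 2)
#0 stroke at J1  (through TF1, causality passes straight; one stroke at TF1)
#4 stroke at I1  (J1: bond 0 brought effort, rest push out)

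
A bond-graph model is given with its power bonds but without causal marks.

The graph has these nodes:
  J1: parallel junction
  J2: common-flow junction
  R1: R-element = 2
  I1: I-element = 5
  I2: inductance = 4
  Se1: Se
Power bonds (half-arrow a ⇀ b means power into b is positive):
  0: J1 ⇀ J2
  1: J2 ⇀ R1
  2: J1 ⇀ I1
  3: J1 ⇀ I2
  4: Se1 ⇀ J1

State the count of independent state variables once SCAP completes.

b4 stroke at J1  (Se1 (Se) sets effort on bond)
b0 stroke at J2  (J1 effort already set via bond 4)
b2 stroke at I1  (J1 effort already set via bond 4)
b3 stroke at I2  (J1: bond 4 brought effort, rest push out)
b1 stroke at R1  (closing 1-jn rule on J2)

2  (I1, I2 all integral)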